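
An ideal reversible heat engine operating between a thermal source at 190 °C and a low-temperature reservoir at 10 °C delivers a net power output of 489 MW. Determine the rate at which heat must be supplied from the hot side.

T_H = 190 °C → 190 + 273.15 = 463.15 K.
T_C = 10 °C → 10 + 273.15 = 283.15 K.
η_rev = 1 − T_C/T_H = 1 − 283.15/463.15 = 0.3886.
Q_H = W/η = 489/0.3886 = 1258 MW.

Q̇_H ≈ 1258 MW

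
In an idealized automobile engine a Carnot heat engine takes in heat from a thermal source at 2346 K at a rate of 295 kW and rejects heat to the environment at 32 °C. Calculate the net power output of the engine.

T_C = 32 °C → 32 + 273.15 = 305.15 K.
η_rev = 1 − T_C/T_H = 1 − 305.15/2346.00 = 0.8699.
W = η·Q_H = 0.8699 × 295 = 257 kW.

Ẇ ≈ 257 kW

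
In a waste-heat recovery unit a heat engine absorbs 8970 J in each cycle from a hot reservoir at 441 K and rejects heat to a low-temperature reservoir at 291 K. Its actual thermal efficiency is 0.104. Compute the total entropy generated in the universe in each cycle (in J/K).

ΔS_univ ≈ 7.28 J/K

W = η·Q_H = 0.104 × 8970 = 932.9 J, so Q_C = Q_H − W = 8037 J.
Entropy balance on the reservoirs: −Q_H/T_H = -20.34 J/K, +Q_C/T_C = 27.62 J/K.
ΔS_univ = −Q_H/T_H + Q_C/T_C = 7.28 J/K (> 0, since η = 0.104 < η_Carnot = 0.340).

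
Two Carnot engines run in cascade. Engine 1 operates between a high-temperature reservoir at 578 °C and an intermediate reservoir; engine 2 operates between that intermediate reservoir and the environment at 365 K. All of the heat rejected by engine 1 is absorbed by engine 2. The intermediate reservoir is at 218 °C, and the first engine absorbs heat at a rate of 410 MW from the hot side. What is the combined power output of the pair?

T_H = 578 °C → 578 + 273.15 = 851.15 K.
Two reversible stages in series are equivalent to a single Carnot engine between T_H and T_C, so η_total = 1 − T_C/T_H = 1 − 365.00/851.15 = 0.5712.
W_total = η_total · Q_H = 0.5712 × 410 = 234 MW.

Ẇ_total ≈ 234 MW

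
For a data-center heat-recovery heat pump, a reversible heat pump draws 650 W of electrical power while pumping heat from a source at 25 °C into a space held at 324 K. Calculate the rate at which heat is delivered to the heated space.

T_C = 25 °C → 25 + 273.15 = 298.15 K.
Reversible heating COP: COP_HP = T_H/(T_H − T_C) = 324.00/25.85 = 12.5338.
Q_H = COP_HP · W = 12.5338 × 650 = 8150 W.

Q̇_H ≈ 8150 W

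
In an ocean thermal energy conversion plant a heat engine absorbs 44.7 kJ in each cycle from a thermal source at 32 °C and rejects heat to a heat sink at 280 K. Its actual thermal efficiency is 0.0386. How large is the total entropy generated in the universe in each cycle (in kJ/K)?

ΔS_univ ≈ 0.00700 kJ/K

T_H = 32 °C → 32 + 273.15 = 305.15 K.
W = η·Q_H = 0.0386 × 44.7 = 1.725 kJ, so Q_C = Q_H − W = 42.97 kJ.
Reservoir entropy changes: ΔS_H = −Q_H/T_H = −44.7/305.15 = -0.1465 kJ/K and ΔS_C = +Q_C/T_C = 42.97/280.00 = 0.1535 kJ/K.
ΔS_univ = −Q_H/T_H + Q_C/T_C = 0.00700 kJ/K (> 0, since η = 0.0386 < η_Carnot = 0.082).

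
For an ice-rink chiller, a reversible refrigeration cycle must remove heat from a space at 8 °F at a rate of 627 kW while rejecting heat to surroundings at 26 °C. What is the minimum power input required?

Ẇ_in ≈ 94.9 kW

T_H = 26 °C → 26 + 273.15 = 299.15 K.
T_C = 8 °F → (8 − 32) × 5/9 = -13.33 °C = 259.82 K.
Carnot COP: COP_R = T_C/(T_H − T_C) = 259.82/39.33 = 6.6055.
W = Q_C/COP_R = 627/6.6055 = 94.9 kW.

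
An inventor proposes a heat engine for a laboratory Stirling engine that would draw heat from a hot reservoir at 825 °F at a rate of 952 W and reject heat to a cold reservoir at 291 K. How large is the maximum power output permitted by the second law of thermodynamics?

Ẇ_max ≈ 564 W

T_H = 825 °F → (825 − 32) × 5/9 = 440.56 °C = 713.71 K.
The upper bound on efficiency is η_max = 1 − T_C/T_H = 1 − 291.00/713.71 = 0.5923.
W_max = η_max · Q_H = 0.5923 × 952 = 564 W.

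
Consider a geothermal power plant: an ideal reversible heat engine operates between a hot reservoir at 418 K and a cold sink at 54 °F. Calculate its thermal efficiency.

T_C = 54 °F → (54 − 32) × 5/9 = 12.22 °C = 285.37 K.
Since the cycle is reversible, η = 1 − T_C/T_H = 1 − 285.37/418.00 = 0.317.

η ≈ 0.317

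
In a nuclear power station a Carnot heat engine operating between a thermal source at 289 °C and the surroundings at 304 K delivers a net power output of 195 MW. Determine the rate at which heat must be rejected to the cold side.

Q̇_C ≈ 229.6 MW

T_H = 289 °C → 289 + 273.15 = 562.15 K.
For a reversible engine, η = 1 − T_C/T_H = 1 − 304.00/562.15 = 0.4592.
Since Q_C/Q_H = T_C/T_H and Q_H = W/η, Q_C = W·T_C/(T_H − T_C) = 195 × 304.00/258.15 = 229.6 MW.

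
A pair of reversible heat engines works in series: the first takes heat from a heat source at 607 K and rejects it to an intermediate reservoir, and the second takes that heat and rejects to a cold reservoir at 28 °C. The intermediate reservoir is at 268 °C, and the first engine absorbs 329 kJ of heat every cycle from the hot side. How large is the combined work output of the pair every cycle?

T_C = 28 °C → 28 + 273.15 = 301.15 K.
Two reversible stages in series are equivalent to a single Carnot engine between T_H and T_C, so η_total = 1 − T_C/T_H = 1 − 301.15/607.00 = 0.5039.
W_total = η_total · Q_H = 0.5039 × 329 = 165.8 kJ.

W_total ≈ 165.8 kJ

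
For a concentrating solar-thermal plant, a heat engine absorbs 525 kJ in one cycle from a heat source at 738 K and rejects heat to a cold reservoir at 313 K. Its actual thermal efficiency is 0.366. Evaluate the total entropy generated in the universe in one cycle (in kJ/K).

ΔS_univ ≈ 0.3520 kJ/K

W = η·Q_H = 0.366 × 525 = 192.2 kJ, so Q_C = Q_H − W = 332.9 kJ.
The hot reservoir loses entropy Q_H/T_H = 525/738.00 = 0.7114 kJ/K; the cold reservoir gains Q_C/T_C = 332.9/313.00 = 1.063 kJ/K.
ΔS_univ = −Q_H/T_H + Q_C/T_C = 0.3520 kJ/K (> 0, since η = 0.366 < η_Carnot = 0.576).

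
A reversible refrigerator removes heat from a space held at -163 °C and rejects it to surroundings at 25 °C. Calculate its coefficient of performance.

T_H = 25 °C → 25 + 273.15 = 298.15 K.
T_C = -163 °C → -163 + 273.15 = 110.15 K.
COP_R = T_C/(T_H − T_C) = 110.15/(298.15 − 110.15) = 0.5859.

COP_R ≈ 0.5859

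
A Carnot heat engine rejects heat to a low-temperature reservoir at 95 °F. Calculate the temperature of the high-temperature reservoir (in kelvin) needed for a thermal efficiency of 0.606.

T_C = 95 °F → (95 − 32) × 5/9 = 35.00 °C = 308.15 K.
From η = 1 − T_C/T_H, solving for T_H gives T_H = T_C/(1 − η) = 308.15/(1 − 0.606) = 782 K.

T_H ≈ 782 K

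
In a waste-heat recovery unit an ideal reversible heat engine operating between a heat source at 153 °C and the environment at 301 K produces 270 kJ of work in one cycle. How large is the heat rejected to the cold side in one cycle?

Q_C ≈ 649.4 kJ

T_H = 153 °C → 153 + 273.15 = 426.15 K.
Carnot efficiency: η = 1 − T_C/T_H = 1 − 301.00/426.15 = 0.2937.
Since Q_C/Q_H = T_C/T_H and Q_H = W/η, Q_C = W·T_C/(T_H − T_C) = 270 × 301.00/125.15 = 649.4 kJ.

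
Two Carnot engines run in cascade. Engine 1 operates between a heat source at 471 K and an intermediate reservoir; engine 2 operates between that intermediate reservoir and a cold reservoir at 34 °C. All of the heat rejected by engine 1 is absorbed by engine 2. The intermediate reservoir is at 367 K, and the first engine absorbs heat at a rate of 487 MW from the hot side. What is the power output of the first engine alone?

Ẇ₁ ≈ 108 MW

T_C = 34 °C → 34 + 273.15 = 307.15 K.
First-stage efficiency η₁ = 1 − T_m/T_H = 1 − 367.00/471.00 = 0.2208.
W₁ = η₁·Q_H = 0.2208 × 487 = 108 MW.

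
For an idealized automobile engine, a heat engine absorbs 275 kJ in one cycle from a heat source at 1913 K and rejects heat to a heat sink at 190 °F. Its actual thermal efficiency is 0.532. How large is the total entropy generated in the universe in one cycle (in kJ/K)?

T_C = 190 °F → (190 − 32) × 5/9 = 87.78 °C = 360.93 K.
W = η·Q_H = 0.532 × 275 = 146.3 kJ, so Q_C = Q_H − W = 128.7 kJ.
Reservoir entropy changes: ΔS_H = −Q_H/T_H = −275/1913.00 = -0.1438 kJ/K and ΔS_C = +Q_C/T_C = 128.7/360.93 = 0.3566 kJ/K.
ΔS_univ = −Q_H/T_H + Q_C/T_C = 0.213 kJ/K (> 0, since η = 0.532 < η_Carnot = 0.811).

ΔS_univ ≈ 0.213 kJ/K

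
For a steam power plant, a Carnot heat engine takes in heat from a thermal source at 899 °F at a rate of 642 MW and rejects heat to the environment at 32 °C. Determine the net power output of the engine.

T_H = 899 °F → (899 − 32) × 5/9 = 481.67 °C = 754.82 K.
T_C = 32 °C → 32 + 273.15 = 305.15 K.
For a reversible engine, η = 1 − T_C/T_H = 1 − 305.15/754.82 = 0.5957.
W = η·Q_H = 0.5957 × 642 = 382 MW.

Ẇ ≈ 382 MW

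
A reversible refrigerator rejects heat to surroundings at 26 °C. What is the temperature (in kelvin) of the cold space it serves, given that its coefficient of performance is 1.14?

T_H = 26 °C → 26 + 273.15 = 299.15 K.
COP_R = T_C/(T_H − T_C) ⇒ T_C = T_H·COP_R/(1 + COP_R) = 299.15 × 1.14/(1 + 1.14) = 159 K.

T_C ≈ 159 K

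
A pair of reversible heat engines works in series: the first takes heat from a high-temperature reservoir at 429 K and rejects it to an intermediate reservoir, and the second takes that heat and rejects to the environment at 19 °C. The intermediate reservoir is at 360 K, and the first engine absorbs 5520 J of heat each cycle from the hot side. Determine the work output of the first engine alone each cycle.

W₁ ≈ 888 J

T_C = 19 °C → 19 + 273.15 = 292.15 K.
First-stage efficiency η₁ = 1 − T_m/T_H = 1 − 360.00/429.00 = 0.1608.
W₁ = η₁·Q_H = 0.1608 × 5520 = 888 J.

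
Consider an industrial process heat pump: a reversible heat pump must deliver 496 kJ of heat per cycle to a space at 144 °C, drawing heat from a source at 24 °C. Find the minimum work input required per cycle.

T_H = 144 °C → 144 + 273.15 = 417.15 K.
T_C = 24 °C → 24 + 273.15 = 297.15 K.
Reversible heating COP: COP_HP = T_H/(T_H − T_C) = 417.15/120.00 = 3.4762.
W = Q_H/COP_HP = 496/3.4762 = 143 kJ.

W_in ≈ 143 kJ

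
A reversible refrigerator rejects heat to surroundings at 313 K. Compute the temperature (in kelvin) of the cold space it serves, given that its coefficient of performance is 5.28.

T_C ≈ 263.2 K

COP_R = T_C/(T_H − T_C) ⇒ T_C = T_H·COP_R/(1 + COP_R) = 313.00 × 5.28/(1 + 5.28) = 263.2 K.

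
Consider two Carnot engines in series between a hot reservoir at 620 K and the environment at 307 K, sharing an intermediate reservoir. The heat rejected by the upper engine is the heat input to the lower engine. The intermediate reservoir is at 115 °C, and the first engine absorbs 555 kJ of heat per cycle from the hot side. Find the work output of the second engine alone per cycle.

T_m = 115 °C → 115 + 273.15 = 388.15 K.
Heat entering the second stage: Q_m = Q_H·(T_m/T_H) = 555 × 388.15/620.00 = 347 kJ.
Second-stage efficiency η₂ = 1 − T_C/T_m = 1 − 307.00/388.15 = 0.2091, so W₂ = η₂·Q_m = 72.6 kJ.

W₂ ≈ 72.6 kJ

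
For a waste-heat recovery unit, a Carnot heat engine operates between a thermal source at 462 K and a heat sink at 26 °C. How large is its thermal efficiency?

T_C = 26 °C → 26 + 273.15 = 299.15 K.
Since the cycle is reversible, η = 1 − T_C/T_H = 1 − 299.15/462.00 = 0.352.

η ≈ 0.352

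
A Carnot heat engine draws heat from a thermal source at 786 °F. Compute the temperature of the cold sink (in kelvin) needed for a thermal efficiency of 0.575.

T_C ≈ 294.1 K

T_H = 786 °F → (786 − 32) × 5/9 = 418.89 °C = 692.04 K.
From η = 1 − T_C/T_H, T_C = T_H·(1 − η) = 692.04 × (1 − 0.575) = 294.1 K.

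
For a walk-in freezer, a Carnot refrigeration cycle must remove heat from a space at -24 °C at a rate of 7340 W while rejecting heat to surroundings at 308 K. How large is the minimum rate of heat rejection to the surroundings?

T_C = -24 °C → -24 + 273.15 = 249.15 K.
For a reversible cycle Q_H/Q_C = T_H/T_C, so Q_H = Q_C·T_H/T_C = 7340 × 308.00/249.15 = 9070 W.

Q̇_H ≈ 9070 W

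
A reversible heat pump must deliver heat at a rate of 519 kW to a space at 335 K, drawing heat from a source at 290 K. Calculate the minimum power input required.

Ẇ_in ≈ 69.7 kW

For a reversible heat pump, COP_HP = T_H/(T_H − T_C) = 335.00/45.00 = 7.4444.
W = Q_H/COP_HP = 519/7.4444 = 69.7 kW.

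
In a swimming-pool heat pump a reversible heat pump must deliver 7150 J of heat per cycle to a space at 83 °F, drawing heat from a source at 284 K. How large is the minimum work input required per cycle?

W_in ≈ 414.6 J

T_H = 83 °F → (83 − 32) × 5/9 = 28.33 °C = 301.48 K.
COP_HP = T_H/(T_H − T_C) = 301.48/17.48 = 17.2440.
W = Q_H/COP_HP = 7150/17.2440 = 414.6 J.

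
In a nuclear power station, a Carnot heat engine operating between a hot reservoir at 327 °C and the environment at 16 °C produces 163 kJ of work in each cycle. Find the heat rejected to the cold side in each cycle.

T_H = 327 °C → 327 + 273.15 = 600.15 K.
T_C = 16 °C → 16 + 273.15 = 289.15 K.
The Carnot efficiency is η = 1 − T_C/T_H = 1 − 289.15/600.15 = 0.5182.
Since Q_C/Q_H = T_C/T_H and Q_H = W/η, Q_C = W·T_C/(T_H − T_C) = 163 × 289.15/311.00 = 152 kJ.

Q_C ≈ 152 kJ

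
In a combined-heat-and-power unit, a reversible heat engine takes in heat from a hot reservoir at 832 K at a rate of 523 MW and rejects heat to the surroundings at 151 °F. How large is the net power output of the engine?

Ẇ ≈ 310 MW

T_C = 151 °F → (151 − 32) × 5/9 = 66.11 °C = 339.26 K.
Since the cycle is reversible, η = 1 − T_C/T_H = 1 − 339.26/832.00 = 0.5922.
W = η·Q_H = 0.5922 × 523 = 310 MW.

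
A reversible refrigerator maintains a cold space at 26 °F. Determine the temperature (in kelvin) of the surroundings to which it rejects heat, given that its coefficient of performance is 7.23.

T_C = 26 °F → (26 − 32) × 5/9 = -3.33 °C = 269.82 K.
COP_R = T_C/(T_H − T_C) ⇒ T_H = T_C·(1 + 1/COP_R) = 269.82 × (1 + 1/7.23) = 307 K.

T_H ≈ 307 K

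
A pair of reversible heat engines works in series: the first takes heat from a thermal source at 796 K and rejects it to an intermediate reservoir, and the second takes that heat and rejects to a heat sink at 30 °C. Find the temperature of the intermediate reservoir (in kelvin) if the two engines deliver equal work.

T_C = 30 °C → 30 + 273.15 = 303.15 K.
For reversible stages Q_m = Q_H·(T_m/T_H). Setting W₁ = Q_H(1 − T_m/T_H) equal to W₂ = Q_m(1 − T_C/T_m) = Q_H·(T_m − T_C)/T_H gives T_H − T_m = T_m − T_C, so T_m = (T_H + T_C)/2 = (796.00 + 303.15)/2 = 550 K.

T_m ≈ 550 K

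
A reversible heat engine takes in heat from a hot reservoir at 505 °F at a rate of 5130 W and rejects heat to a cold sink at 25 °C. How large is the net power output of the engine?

T_H = 505 °F → (505 − 32) × 5/9 = 262.78 °C = 535.93 K.
T_C = 25 °C → 25 + 273.15 = 298.15 K.
η_rev = 1 − T_C/T_H = 1 − 298.15/535.93 = 0.4437.
W = η·Q_H = 0.4437 × 5130 = 2280 W.

Ẇ ≈ 2280 W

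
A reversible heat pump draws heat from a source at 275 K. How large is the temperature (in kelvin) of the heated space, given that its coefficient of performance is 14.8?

COP_HP = T_H/(T_H − T_C) ⇒ T_H = T_C·COP_HP/(COP_HP − 1) = 275.00 × 14.8/(14.8 − 1) = 294.9 K.

T_H ≈ 294.9 K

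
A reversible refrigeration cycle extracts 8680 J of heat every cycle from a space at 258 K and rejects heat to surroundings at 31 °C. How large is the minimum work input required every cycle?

T_H = 31 °C → 31 + 273.15 = 304.15 K.
COP_R = T_C/(T_H − T_C) = 258.00/46.15 = 5.5905.
W = Q_C/COP_R = 8680/5.5905 = 1550 J.

W_in ≈ 1550 J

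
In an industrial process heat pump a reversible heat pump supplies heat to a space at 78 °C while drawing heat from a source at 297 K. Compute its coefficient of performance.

T_H = 78 °C → 78 + 273.15 = 351.15 K.
COP_HP = T_H/(T_H − T_C) = 351.15/(351.15 − 297.00) = 6.485.

COP_HP ≈ 6.485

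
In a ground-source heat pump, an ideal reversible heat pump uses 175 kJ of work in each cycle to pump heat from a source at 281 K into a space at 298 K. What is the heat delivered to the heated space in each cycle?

Q_H ≈ 3068 kJ

Reversible heating COP: COP_HP = T_H/(T_H − T_C) = 298.00/17.00 = 17.5294.
Q_H = COP_HP · W = 17.5294 × 175 = 3068 kJ.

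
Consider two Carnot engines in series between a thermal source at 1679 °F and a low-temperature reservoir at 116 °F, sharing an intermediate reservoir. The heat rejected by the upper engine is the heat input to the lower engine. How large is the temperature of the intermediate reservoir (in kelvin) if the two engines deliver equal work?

T_m ≈ 754 K

T_H = 1679 °F → (1679 − 32) × 5/9 = 915.00 °C = 1188.15 K.
T_C = 116 °F → (116 − 32) × 5/9 = 46.67 °C = 319.82 K.
For reversible stages Q_m = Q_H·(T_m/T_H). Setting W₁ = Q_H(1 − T_m/T_H) equal to W₂ = Q_m(1 − T_C/T_m) = Q_H·(T_m − T_C)/T_H gives T_H − T_m = T_m − T_C, so T_m = (T_H + T_C)/2 = (1188.15 + 319.82)/2 = 754 K.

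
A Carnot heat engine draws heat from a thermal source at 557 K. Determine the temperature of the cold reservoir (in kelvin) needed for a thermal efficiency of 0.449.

From η = 1 − T_C/T_H, T_C = T_H·(1 − η) = 557.00 × (1 − 0.449) = 307 K.

T_C ≈ 307 K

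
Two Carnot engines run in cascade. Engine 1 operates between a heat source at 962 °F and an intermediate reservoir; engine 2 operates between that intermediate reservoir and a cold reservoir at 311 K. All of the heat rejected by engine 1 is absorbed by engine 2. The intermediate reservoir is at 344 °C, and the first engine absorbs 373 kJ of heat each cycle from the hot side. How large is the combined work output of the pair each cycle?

W_total ≈ 226 kJ

T_H = 962 °F → (962 − 32) × 5/9 = 516.67 °C = 789.82 K.
Two reversible stages in series are equivalent to a single Carnot engine between T_H and T_C, so η_total = 1 − T_C/T_H = 1 − 311.00/789.82 = 0.6062.
W_total = η_total · Q_H = 0.6062 × 373 = 226 kJ.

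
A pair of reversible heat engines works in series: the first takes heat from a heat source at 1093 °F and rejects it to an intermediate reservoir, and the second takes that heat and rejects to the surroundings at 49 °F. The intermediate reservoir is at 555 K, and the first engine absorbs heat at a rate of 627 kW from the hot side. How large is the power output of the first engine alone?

T_H = 1093 °F → (1093 − 32) × 5/9 = 589.44 °C = 862.59 K.
T_C = 49 °F → (49 − 32) × 5/9 = 9.44 °C = 282.59 K.
First-stage efficiency η₁ = 1 − T_m/T_H = 1 − 555.00/862.59 = 0.3566.
W₁ = η₁·Q_H = 0.3566 × 627 = 224 kW.

Ẇ₁ ≈ 224 kW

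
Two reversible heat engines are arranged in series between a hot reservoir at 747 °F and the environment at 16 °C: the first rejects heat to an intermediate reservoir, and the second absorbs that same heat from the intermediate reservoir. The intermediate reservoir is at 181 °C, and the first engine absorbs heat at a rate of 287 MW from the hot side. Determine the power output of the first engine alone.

T_H = 747 °F → (747 − 32) × 5/9 = 397.22 °C = 670.37 K.
T_C = 16 °C → 16 + 273.15 = 289.15 K.
T_m = 181 °C → 181 + 273.15 = 454.15 K.
First-stage efficiency η₁ = 1 − T_m/T_H = 1 − 454.15/670.37 = 0.3225.
W₁ = η₁·Q_H = 0.3225 × 287 = 92.57 MW.

Ẇ₁ ≈ 92.57 MW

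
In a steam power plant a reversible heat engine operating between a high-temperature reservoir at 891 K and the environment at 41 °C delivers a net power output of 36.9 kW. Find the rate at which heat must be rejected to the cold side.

Q̇_C ≈ 20.1 kW

T_C = 41 °C → 41 + 273.15 = 314.15 K.
Since the cycle is reversible, η = 1 − T_C/T_H = 1 − 314.15/891.00 = 0.6474.
Since Q_C/Q_H = T_C/T_H and Q_H = W/η, Q_C = W·T_C/(T_H − T_C) = 36.9 × 314.15/576.85 = 20.1 kW.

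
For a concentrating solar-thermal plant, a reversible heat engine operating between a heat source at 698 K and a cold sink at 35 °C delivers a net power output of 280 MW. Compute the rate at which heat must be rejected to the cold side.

T_C = 35 °C → 35 + 273.15 = 308.15 K.
Carnot efficiency: η = 1 − T_C/T_H = 1 − 308.15/698.00 = 0.5585.
Since Q_C/Q_H = T_C/T_H and Q_H = W/η, Q_C = W·T_C/(T_H − T_C) = 280 × 308.15/389.85 = 221 MW.

Q̇_C ≈ 221 MW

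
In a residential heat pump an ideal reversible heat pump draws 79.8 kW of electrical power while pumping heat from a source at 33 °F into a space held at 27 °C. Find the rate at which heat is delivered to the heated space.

Q̇_H ≈ 906 kW

T_H = 27 °C → 27 + 273.15 = 300.15 K.
T_C = 33 °F → (33 − 32) × 5/9 = 0.56 °C = 273.71 K.
The Carnot heat-pump COP is COP_HP = T_H/(T_H − T_C) = 300.15/26.44 = 11.3502.
Q_H = COP_HP · W = 11.3502 × 79.8 = 906 kW.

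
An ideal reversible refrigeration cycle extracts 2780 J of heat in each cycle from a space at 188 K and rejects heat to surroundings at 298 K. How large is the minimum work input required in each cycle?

The reversible coefficient of performance is COP_R = T_C/(T_H − T_C) = 188.00/110.00 = 1.7091.
W = Q_C/COP_R = 2780/1.7091 = 1630 J.

W_in ≈ 1630 J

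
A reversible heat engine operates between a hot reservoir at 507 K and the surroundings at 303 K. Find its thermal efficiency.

Since the cycle is reversible, η = 1 − T_C/T_H = 1 − 303.00/507.00 = 0.402.

η ≈ 0.402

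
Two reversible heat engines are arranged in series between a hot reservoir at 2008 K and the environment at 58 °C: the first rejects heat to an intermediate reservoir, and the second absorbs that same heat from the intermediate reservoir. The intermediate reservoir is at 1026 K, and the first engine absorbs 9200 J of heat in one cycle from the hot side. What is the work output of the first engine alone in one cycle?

T_C = 58 °C → 58 + 273.15 = 331.15 K.
First-stage efficiency η₁ = 1 − T_m/T_H = 1 − 1026.00/2008.00 = 0.4890.
W₁ = η₁·Q_H = 0.4890 × 9200 = 4500 J.

W₁ ≈ 4500 J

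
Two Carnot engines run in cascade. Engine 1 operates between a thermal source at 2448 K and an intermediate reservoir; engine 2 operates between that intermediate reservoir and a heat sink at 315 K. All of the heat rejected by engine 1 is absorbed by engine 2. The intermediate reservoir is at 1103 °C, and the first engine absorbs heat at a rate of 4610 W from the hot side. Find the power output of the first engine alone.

T_m = 1103 °C → 1103 + 273.15 = 1376.15 K.
First-stage efficiency η₁ = 1 − T_m/T_H = 1 − 1376.15/2448.00 = 0.4378.
W₁ = η₁·Q_H = 0.4378 × 4610 = 2020 W.

Ẇ₁ ≈ 2020 W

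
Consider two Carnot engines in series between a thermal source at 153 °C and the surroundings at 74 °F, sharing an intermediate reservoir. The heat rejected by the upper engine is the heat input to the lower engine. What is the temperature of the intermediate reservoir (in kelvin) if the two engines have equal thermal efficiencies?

T_m ≈ 355 K

T_H = 153 °C → 153 + 273.15 = 426.15 K.
T_C = 74 °F → (74 − 32) × 5/9 = 23.33 °C = 296.48 K.
Equal efficiencies require 1 − T_m/T_H = 1 − T_C/T_m, i.e. T_m/T_H = T_C/T_m, so T_m = √(T_H·T_C) = √(426.15 × 296.48) = 355 K.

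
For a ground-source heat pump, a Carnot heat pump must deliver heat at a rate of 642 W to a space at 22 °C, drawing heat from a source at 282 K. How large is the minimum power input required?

Ẇ_in ≈ 28.60 W

T_H = 22 °C → 22 + 273.15 = 295.15 K.
Reversible heating COP: COP_HP = T_H/(T_H − T_C) = 295.15/13.15 = 22.4449.
W = Q_H/COP_HP = 642/22.4449 = 28.60 W.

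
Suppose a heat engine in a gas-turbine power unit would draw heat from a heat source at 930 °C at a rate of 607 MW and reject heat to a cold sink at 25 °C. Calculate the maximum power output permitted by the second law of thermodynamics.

Ẇ_max ≈ 456.6 MW

T_H = 930 °C → 930 + 273.15 = 1203.15 K.
T_C = 25 °C → 25 + 273.15 = 298.15 K.
By the Carnot theorem, η_max = 1 − T_C/T_H = 1 − 298.15/1203.15 = 0.7522.
W_max = η_max · Q_H = 0.7522 × 607 = 456.6 MW.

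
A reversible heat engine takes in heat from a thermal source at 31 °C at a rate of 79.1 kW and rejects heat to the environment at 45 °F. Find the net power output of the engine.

T_H = 31 °C → 31 + 273.15 = 304.15 K.
T_C = 45 °F → (45 − 32) × 5/9 = 7.22 °C = 280.37 K.
η_rev = 1 − T_C/T_H = 1 − 280.37/304.15 = 0.0782.
W = η·Q_H = 0.0782 × 79.1 = 6.184 kW.

Ẇ ≈ 6.184 kW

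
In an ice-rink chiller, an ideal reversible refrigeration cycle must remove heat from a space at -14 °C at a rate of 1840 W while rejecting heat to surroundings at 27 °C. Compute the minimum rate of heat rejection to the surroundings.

Q̇_H ≈ 2131 W

T_H = 27 °C → 27 + 273.15 = 300.15 K.
T_C = -14 °C → -14 + 273.15 = 259.15 K.
For a reversible cycle Q_H/Q_C = T_H/T_C, so Q_H = Q_C·T_H/T_C = 1840 × 300.15/259.15 = 2131 W.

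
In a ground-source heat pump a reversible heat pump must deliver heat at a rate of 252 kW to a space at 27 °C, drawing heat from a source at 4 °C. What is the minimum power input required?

Ẇ_in ≈ 19.3 kW

T_H = 27 °C → 27 + 273.15 = 300.15 K.
T_C = 4 °C → 4 + 273.15 = 277.15 K.
COP_HP = T_H/(T_H − T_C) = 300.15/23.00 = 13.0500.
W = Q_H/COP_HP = 252/13.0500 = 19.3 kW.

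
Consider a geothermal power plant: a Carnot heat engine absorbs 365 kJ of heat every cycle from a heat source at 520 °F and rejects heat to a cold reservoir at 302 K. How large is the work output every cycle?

T_H = 520 °F → (520 − 32) × 5/9 = 271.11 °C = 544.26 K.
Since the cycle is reversible, η = 1 − T_C/T_H = 1 − 302.00/544.26 = 0.4451.
W = η·Q_H = 0.4451 × 365 = 162 kJ.

W ≈ 162 kJ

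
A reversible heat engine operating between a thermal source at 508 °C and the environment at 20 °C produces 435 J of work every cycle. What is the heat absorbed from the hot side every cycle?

T_H = 508 °C → 508 + 273.15 = 781.15 K.
T_C = 20 °C → 20 + 273.15 = 293.15 K.
For a reversible engine, η = 1 − T_C/T_H = 1 − 293.15/781.15 = 0.6247.
Q_H = W/η = 435/0.6247 = 696.3 J.

Q_H ≈ 696.3 J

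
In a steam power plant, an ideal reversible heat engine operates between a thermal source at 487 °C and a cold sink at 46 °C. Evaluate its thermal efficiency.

η ≈ 0.580

T_H = 487 °C → 487 + 273.15 = 760.15 K.
T_C = 46 °C → 46 + 273.15 = 319.15 K.
Carnot efficiency: η = 1 − T_C/T_H = 1 − 319.15/760.15 = 0.580.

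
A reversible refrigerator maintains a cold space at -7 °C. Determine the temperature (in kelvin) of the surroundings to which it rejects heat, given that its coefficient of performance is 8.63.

T_H ≈ 297 K

T_C = -7 °C → -7 + 273.15 = 266.15 K.
COP_R = T_C/(T_H − T_C) ⇒ T_H = T_C·(1 + 1/COP_R) = 266.15 × (1 + 1/8.63) = 297 K.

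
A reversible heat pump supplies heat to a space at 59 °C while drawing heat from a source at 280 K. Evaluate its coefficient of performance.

T_H = 59 °C → 59 + 273.15 = 332.15 K.
COP_HP = T_H/(T_H − T_C) = 332.15/(332.15 − 280.00) = 6.37.

COP_HP ≈ 6.37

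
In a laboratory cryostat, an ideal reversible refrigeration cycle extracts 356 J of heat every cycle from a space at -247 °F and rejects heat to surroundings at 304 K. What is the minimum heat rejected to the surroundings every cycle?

T_C = -247 °F → (-247 − 32) × 5/9 = -155.00 °C = 118.15 K.
For a reversible cycle Q_H/Q_C = T_H/T_C, so Q_H = Q_C·T_H/T_C = 356 × 304.00/118.15 = 916.0 J.

Q_H ≈ 916.0 J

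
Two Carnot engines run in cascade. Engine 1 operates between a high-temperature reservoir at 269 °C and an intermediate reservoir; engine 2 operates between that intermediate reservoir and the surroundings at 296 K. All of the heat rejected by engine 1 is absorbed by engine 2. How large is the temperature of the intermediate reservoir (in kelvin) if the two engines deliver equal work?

T_m ≈ 419 K

T_H = 269 °C → 269 + 273.15 = 542.15 K.
For reversible stages Q_m = Q_H·(T_m/T_H). Setting W₁ = Q_H(1 − T_m/T_H) equal to W₂ = Q_m(1 − T_C/T_m) = Q_H·(T_m − T_C)/T_H gives T_H − T_m = T_m − T_C, so T_m = (T_H + T_C)/2 = (542.15 + 296.00)/2 = 419 K.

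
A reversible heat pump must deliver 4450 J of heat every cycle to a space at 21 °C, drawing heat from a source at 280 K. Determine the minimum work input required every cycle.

W_in ≈ 214 J

T_H = 21 °C → 21 + 273.15 = 294.15 K.
The Carnot heat-pump COP is COP_HP = T_H/(T_H − T_C) = 294.15/14.15 = 20.7880.
W = Q_H/COP_HP = 4450/20.7880 = 214 J.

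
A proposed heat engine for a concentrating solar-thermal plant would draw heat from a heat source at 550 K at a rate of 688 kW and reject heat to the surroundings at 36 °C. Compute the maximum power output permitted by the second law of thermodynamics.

T_C = 36 °C → 36 + 273.15 = 309.15 K.
The second-law ceiling is the Carnot efficiency, η_max = 1 − T_C/T_H = 1 − 309.15/550.00 = 0.4379.
W_max = η_max · Q_H = 0.4379 × 688 = 301 kW.

Ẇ_max ≈ 301 kW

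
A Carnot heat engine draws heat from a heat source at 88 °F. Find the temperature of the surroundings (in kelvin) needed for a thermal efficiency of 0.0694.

T_C ≈ 283 K

T_H = 88 °F → (88 − 32) × 5/9 = 31.11 °C = 304.26 K.
From η = 1 − T_C/T_H, T_C = T_H·(1 − η) = 304.26 × (1 − 0.0694) = 283 K.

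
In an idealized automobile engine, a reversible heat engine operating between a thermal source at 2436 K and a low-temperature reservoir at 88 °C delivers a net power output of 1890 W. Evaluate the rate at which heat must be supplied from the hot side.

T_C = 88 °C → 88 + 273.15 = 361.15 K.
η_rev = 1 − T_C/T_H = 1 − 361.15/2436.00 = 0.8517.
Q_H = W/η = 1890/0.8517 = 2219 W.

Q̇_H ≈ 2219 W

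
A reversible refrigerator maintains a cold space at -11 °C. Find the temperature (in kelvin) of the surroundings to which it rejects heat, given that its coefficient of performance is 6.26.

T_C = -11 °C → -11 + 273.15 = 262.15 K.
COP_R = T_C/(T_H − T_C) ⇒ T_H = T_C·(1 + 1/COP_R) = 262.15 × (1 + 1/6.26) = 304 K.

T_H ≈ 304 K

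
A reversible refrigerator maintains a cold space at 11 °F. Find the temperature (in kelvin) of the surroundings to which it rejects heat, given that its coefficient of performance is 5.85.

T_H ≈ 306 K

T_C = 11 °F → (11 − 32) × 5/9 = -11.67 °C = 261.48 K.
COP_R = T_C/(T_H − T_C) ⇒ T_H = T_C·(1 + 1/COP_R) = 261.48 × (1 + 1/5.85) = 306 K.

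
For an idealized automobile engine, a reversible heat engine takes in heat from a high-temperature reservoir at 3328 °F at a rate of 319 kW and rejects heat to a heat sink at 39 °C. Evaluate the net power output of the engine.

Ẇ ≈ 272 kW

T_H = 3328 °F → (3328 − 32) × 5/9 = 1831.11 °C = 2104.26 K.
T_C = 39 °C → 39 + 273.15 = 312.15 K.
Carnot efficiency: η = 1 − T_C/T_H = 1 − 312.15/2104.26 = 0.8517.
W = η·Q_H = 0.8517 × 319 = 272 kW.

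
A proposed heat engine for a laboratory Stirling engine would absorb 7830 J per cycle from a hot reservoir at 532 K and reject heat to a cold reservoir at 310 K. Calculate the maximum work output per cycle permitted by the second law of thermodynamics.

The second-law ceiling is the Carnot efficiency, η_max = 1 − T_C/T_H = 1 − 310.00/532.00 = 0.4173.
W_max = η_max · Q_H = 0.4173 × 7830 = 3267 J.

W_max ≈ 3267 J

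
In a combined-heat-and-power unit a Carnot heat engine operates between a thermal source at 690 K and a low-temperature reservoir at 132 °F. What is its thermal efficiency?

T_C = 132 °F → (132 − 32) × 5/9 = 55.56 °C = 328.71 K.
The Carnot efficiency is η = 1 − T_C/T_H = 1 − 328.71/690.00 = 0.524.

η ≈ 0.524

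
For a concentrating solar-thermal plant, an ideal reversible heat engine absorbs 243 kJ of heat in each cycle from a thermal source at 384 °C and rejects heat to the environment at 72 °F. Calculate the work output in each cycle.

W ≈ 134 kJ

T_H = 384 °C → 384 + 273.15 = 657.15 K.
T_C = 72 °F → (72 − 32) × 5/9 = 22.22 °C = 295.37 K.
For a reversible engine, η = 1 − T_C/T_H = 1 − 295.37/657.15 = 0.5505.
W = η·Q_H = 0.5505 × 243 = 134 kJ.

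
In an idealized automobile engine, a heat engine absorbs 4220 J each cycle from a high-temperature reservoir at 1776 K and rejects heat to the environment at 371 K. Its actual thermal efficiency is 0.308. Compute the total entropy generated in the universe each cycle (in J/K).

W = η·Q_H = 0.308 × 4220 = 1300 J, so Q_C = Q_H − W = 2920 J.
Reservoir entropy changes: ΔS_H = −Q_H/T_H = −4220/1776.00 = -2.376 J/K and ΔS_C = +Q_C/T_C = 2920/371.00 = 7.871 J/K.
ΔS_univ = −Q_H/T_H + Q_C/T_C = 5.495 J/K (> 0, since η = 0.308 < η_Carnot = 0.791).

ΔS_univ ≈ 5.495 J/K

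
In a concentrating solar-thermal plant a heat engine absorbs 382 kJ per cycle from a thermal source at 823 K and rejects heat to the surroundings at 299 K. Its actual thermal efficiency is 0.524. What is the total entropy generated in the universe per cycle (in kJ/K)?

ΔS_univ ≈ 0.144 kJ/K

W = η·Q_H = 0.524 × 382 = 200.2 kJ, so Q_C = Q_H − W = 181.8 kJ.
Entropy balance on the reservoirs: −Q_H/T_H = -0.4642 kJ/K, +Q_C/T_C = 0.6081 kJ/K.
ΔS_univ = −Q_H/T_H + Q_C/T_C = 0.144 kJ/K (> 0, since η = 0.524 < η_Carnot = 0.637).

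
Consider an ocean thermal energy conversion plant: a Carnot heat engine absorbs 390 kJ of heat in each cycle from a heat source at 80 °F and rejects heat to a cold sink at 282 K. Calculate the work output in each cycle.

W ≈ 23.18 kJ

T_H = 80 °F → (80 − 32) × 5/9 = 26.67 °C = 299.82 K.
η_rev = 1 − T_C/T_H = 1 − 282.00/299.82 = 0.0594.
W = η·Q_H = 0.0594 × 390 = 23.18 kJ.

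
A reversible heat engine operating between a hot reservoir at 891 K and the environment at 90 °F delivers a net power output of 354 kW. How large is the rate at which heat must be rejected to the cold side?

T_C = 90 °F → (90 − 32) × 5/9 = 32.22 °C = 305.37 K.
Carnot efficiency: η = 1 − T_C/T_H = 1 − 305.37/891.00 = 0.6573.
Since Q_C/Q_H = T_C/T_H and Q_H = W/η, Q_C = W·T_C/(T_H − T_C) = 354 × 305.37/585.63 = 185 kW.

Q̇_C ≈ 185 kW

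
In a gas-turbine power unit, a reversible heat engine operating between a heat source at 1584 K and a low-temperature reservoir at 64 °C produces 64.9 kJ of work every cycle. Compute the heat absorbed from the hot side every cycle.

Q_H ≈ 82.45 kJ

T_C = 64 °C → 64 + 273.15 = 337.15 K.
The Carnot efficiency is η = 1 − T_C/T_H = 1 − 337.15/1584.00 = 0.7872.
Q_H = W/η = 64.9/0.7872 = 82.45 kJ.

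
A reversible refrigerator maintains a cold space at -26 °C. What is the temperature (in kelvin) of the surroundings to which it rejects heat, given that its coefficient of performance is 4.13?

T_H ≈ 307 K

T_C = -26 °C → -26 + 273.15 = 247.15 K.
COP_R = T_C/(T_H − T_C) ⇒ T_H = T_C·(1 + 1/COP_R) = 247.15 × (1 + 1/4.13) = 307 K.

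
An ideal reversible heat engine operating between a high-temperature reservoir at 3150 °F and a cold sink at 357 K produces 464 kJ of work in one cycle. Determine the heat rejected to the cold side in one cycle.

T_H = 3150 °F → (3150 − 32) × 5/9 = 1732.22 °C = 2005.37 K.
The Carnot efficiency is η = 1 − T_C/T_H = 1 − 357.00/2005.37 = 0.8220.
Since Q_C/Q_H = T_C/T_H and Q_H = W/η, Q_C = W·T_C/(T_H − T_C) = 464 × 357.00/1648.37 = 100.5 kJ.

Q_C ≈ 100.5 kJ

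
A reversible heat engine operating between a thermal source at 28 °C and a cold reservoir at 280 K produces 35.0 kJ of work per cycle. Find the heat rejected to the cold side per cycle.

Q_C ≈ 463 kJ

T_H = 28 °C → 28 + 273.15 = 301.15 K.
Carnot efficiency: η = 1 − T_C/T_H = 1 − 280.00/301.15 = 0.0702.
Since Q_C/Q_H = T_C/T_H and Q_H = W/η, Q_C = W·T_C/(T_H − T_C) = 35.0 × 280.00/21.15 = 463 kJ.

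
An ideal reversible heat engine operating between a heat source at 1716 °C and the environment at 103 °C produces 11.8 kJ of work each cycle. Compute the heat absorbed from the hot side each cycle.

T_H = 1716 °C → 1716 + 273.15 = 1989.15 K.
T_C = 103 °C → 103 + 273.15 = 376.15 K.
The Carnot efficiency is η = 1 − T_C/T_H = 1 − 376.15/1989.15 = 0.8109.
Q_H = W/η = 11.8/0.8109 = 14.6 kJ.

Q_H ≈ 14.6 kJ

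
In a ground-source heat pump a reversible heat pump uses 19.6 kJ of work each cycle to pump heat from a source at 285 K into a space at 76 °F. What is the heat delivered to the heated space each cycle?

T_H = 76 °F → (76 − 32) × 5/9 = 24.44 °C = 297.59 K.
Reversible heating COP: COP_HP = T_H/(T_H − T_C) = 297.59/12.59 = 23.6290.
Q_H = COP_HP · W = 23.6290 × 19.6 = 463 kJ.

Q_H ≈ 463 kJ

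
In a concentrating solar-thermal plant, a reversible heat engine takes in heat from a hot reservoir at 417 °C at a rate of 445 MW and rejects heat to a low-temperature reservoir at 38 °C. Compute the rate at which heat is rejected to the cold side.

T_H = 417 °C → 417 + 273.15 = 690.15 K.
T_C = 38 °C → 38 + 273.15 = 311.15 K.
Since the cycle is reversible, η = 1 − T_C/T_H = 1 − 311.15/690.15 = 0.5492.
For a reversible cycle Q_C/Q_H = T_C/T_H, so Q_C = 445 × 311.15/690.15 = 201 MW.

Q̇_C ≈ 201 MW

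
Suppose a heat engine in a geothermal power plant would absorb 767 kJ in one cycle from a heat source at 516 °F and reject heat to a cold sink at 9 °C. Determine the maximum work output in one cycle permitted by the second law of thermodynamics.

W_max ≈ 368 kJ

T_H = 516 °F → (516 − 32) × 5/9 = 268.89 °C = 542.04 K.
T_C = 9 °C → 9 + 273.15 = 282.15 K.
No engine can exceed the Carnot limit: η_max = 1 − T_C/T_H = 1 − 282.15/542.04 = 0.4795.
W_max = η_max · Q_H = 0.4795 × 767 = 368 kJ.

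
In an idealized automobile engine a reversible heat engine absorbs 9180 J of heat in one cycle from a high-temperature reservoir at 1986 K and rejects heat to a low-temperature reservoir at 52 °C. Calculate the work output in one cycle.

W ≈ 7680 J

T_C = 52 °C → 52 + 273.15 = 325.15 K.
Carnot efficiency: η = 1 − T_C/T_H = 1 − 325.15/1986.00 = 0.8363.
W = η·Q_H = 0.8363 × 9180 = 7680 J.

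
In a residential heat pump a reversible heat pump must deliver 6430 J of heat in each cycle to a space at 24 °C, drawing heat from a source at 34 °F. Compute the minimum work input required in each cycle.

W_in ≈ 495 J

T_H = 24 °C → 24 + 273.15 = 297.15 K.
T_C = 34 °F → (34 − 32) × 5/9 = 1.11 °C = 274.26 K.
The Carnot heat-pump COP is COP_HP = T_H/(T_H − T_C) = 297.15/22.89 = 12.9823.
W = Q_H/COP_HP = 6430/12.9823 = 495 J.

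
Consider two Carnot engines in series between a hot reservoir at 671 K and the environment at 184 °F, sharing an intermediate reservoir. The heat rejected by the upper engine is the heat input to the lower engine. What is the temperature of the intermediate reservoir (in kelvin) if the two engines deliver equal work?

T_m ≈ 514.3 K

T_C = 184 °F → (184 − 32) × 5/9 = 84.44 °C = 357.59 K.
For reversible stages Q_m = Q_H·(T_m/T_H). Setting W₁ = Q_H(1 − T_m/T_H) equal to W₂ = Q_m(1 − T_C/T_m) = Q_H·(T_m − T_C)/T_H gives T_H − T_m = T_m − T_C, so T_m = (T_H + T_C)/2 = (671.00 + 357.59)/2 = 514.3 K.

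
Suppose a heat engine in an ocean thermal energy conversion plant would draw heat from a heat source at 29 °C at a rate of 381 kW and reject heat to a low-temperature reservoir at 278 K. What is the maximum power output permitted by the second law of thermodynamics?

T_H = 29 °C → 29 + 273.15 = 302.15 K.
The second-law ceiling is the Carnot efficiency, η_max = 1 − T_C/T_H = 1 − 278.00/302.15 = 0.0799.
W_max = η_max · Q_H = 0.0799 × 381 = 30.5 kW.

Ẇ_max ≈ 30.5 kW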